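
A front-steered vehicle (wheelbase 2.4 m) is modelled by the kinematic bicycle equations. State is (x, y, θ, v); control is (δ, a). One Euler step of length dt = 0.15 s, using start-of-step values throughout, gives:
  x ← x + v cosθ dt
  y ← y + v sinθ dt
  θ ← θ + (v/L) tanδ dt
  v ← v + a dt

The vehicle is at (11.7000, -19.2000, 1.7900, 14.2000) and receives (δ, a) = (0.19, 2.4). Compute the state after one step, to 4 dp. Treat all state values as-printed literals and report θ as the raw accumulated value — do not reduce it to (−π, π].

x' = 11.7000 + 14.2000·cos(1.7900)·0.15 = 11.2368
y' = -19.2000 + 14.2000·sin(1.7900)·0.15 = -17.1210
θ' = 1.7900 + (14.2000/2.4)·tan(0.19)·0.15 = 1.9607
v' = 14.2000 + 2.4000·0.15 = 14.5600

(11.2368, -17.1210, 1.9607, 14.5600)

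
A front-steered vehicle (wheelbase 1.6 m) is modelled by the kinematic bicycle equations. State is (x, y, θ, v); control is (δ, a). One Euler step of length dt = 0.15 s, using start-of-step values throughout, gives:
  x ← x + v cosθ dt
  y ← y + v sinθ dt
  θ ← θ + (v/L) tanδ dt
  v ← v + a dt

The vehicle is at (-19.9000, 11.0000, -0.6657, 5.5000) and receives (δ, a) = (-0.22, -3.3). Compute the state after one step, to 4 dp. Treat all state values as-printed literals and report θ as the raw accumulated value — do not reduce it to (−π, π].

(-19.2512, 10.4905, -0.7810, 5.0050)

x' = -19.9000 + 5.5000·cos(-0.6657)·0.15 = -19.2512
y' = 11.0000 + 5.5000·sin(-0.6657)·0.15 = 10.4905
θ' = -0.6657 + (5.5000/1.6)·tan(-0.22)·0.15 = -0.7810
v' = 5.5000 − 3.3000·0.15 = 5.0050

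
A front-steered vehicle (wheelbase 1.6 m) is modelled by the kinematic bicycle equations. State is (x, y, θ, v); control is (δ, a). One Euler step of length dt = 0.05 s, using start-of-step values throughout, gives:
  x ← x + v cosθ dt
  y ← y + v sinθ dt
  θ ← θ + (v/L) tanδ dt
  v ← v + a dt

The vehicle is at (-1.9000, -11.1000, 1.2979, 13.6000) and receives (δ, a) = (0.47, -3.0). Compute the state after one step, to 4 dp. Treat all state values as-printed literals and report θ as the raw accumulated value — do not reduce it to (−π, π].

x' = -1.9000 + 13.6000·cos(1.2979)·0.05 = -1.7167
y' = -11.1000 + 13.6000·sin(1.2979)·0.05 = -10.4452
θ' = 1.2979 + (13.6000/1.6)·tan(0.47)·0.05 = 1.5138
v' = 13.6000 − 3.0000·0.05 = 13.4500

(-1.7167, -10.4452, 1.5138, 13.4500)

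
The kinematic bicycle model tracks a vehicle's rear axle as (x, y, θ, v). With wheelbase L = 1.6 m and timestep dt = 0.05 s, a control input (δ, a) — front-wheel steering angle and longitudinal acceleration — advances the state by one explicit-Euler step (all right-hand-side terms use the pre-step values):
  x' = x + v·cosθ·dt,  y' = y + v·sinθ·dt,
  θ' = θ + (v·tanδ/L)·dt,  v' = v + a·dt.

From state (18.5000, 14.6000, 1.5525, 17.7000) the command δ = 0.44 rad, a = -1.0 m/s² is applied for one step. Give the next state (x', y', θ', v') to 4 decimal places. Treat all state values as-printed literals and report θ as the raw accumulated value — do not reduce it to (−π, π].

x' = 18.5000 + 17.7000·cos(1.5525)·0.05 = 18.5162
y' = 14.6000 + 17.7000·sin(1.5525)·0.05 = 15.4849
θ' = 1.5525 + (17.7000/1.6)·tan(0.44)·0.05 = 1.8129
v' = 17.7000 − 1.0000·0.05 = 17.6500

(18.5162, 15.4849, 1.8129, 17.6500)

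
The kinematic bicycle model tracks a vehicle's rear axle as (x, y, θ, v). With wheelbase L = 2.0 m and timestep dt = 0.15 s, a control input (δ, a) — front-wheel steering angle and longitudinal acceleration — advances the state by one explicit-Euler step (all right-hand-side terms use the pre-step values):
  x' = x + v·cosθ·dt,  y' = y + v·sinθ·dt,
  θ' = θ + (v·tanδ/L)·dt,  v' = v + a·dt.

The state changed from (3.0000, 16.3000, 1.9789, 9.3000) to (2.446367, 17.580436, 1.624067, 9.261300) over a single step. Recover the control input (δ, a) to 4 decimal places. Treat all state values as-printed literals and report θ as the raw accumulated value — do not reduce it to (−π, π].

a = (v'−v)/dt = (-0.038700)/0.15 = -0.2580
Δθ = θ'−θ = -0.354833;  (v·dt/L) = 9.3000·0.15/2.0 = 0.697500
tan δ = Δθ·L/(v·dt) = -0.508721  →  δ = -0.4706

δ = -0.4706, a = -0.2580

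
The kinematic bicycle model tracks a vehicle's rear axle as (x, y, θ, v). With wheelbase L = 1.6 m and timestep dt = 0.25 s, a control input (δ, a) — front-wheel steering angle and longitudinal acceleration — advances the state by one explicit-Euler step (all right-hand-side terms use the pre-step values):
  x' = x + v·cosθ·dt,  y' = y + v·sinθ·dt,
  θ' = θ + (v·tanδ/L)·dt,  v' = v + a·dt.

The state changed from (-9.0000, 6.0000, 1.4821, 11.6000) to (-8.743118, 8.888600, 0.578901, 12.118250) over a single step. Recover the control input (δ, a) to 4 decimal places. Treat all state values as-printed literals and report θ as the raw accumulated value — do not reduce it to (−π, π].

a = (v'−v)/dt = (0.518250)/0.25 = 2.0730
Δθ = θ'−θ = -0.903199;  (v·dt/L) = 11.6000·0.25/1.6 = 1.812500
tan δ = Δθ·L/(v·dt) = -0.498317  →  δ = -0.4623

δ = -0.4623, a = 2.0730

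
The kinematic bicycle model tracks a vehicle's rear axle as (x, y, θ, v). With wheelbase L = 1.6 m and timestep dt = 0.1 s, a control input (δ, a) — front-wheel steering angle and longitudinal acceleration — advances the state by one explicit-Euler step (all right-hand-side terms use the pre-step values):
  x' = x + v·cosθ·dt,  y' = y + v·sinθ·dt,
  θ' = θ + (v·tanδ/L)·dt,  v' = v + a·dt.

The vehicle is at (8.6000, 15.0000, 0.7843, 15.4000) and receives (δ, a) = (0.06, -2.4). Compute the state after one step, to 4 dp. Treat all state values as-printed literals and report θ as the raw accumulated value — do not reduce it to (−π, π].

(9.6901, 16.0877, 0.8421, 15.1600)

x' = 8.6000 + 15.4000·cos(0.7843)·0.1 = 9.6901
y' = 15.0000 + 15.4000·sin(0.7843)·0.1 = 16.0877
θ' = 0.7843 + (15.4000/1.6)·tan(0.06)·0.1 = 0.8421
v' = 15.4000 − 2.4000·0.1 = 15.1600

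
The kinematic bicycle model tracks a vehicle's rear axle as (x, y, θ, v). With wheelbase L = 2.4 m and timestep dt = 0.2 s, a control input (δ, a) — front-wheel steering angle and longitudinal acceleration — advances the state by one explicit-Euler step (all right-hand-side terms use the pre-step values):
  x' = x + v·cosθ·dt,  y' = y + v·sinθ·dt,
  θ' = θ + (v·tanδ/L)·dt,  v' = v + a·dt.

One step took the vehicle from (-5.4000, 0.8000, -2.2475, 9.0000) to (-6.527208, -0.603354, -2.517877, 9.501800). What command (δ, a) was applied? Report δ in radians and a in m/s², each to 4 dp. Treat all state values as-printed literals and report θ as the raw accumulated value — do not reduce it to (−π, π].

a = (v'−v)/dt = (0.501800)/0.2 = 2.5090
Δθ = θ'−θ = -0.270377;  (v·dt/L) = 9.0000·0.2/2.4 = 0.750000
tan δ = Δθ·L/(v·dt) = -0.360503  →  δ = -0.3460

δ = -0.3460, a = 2.5090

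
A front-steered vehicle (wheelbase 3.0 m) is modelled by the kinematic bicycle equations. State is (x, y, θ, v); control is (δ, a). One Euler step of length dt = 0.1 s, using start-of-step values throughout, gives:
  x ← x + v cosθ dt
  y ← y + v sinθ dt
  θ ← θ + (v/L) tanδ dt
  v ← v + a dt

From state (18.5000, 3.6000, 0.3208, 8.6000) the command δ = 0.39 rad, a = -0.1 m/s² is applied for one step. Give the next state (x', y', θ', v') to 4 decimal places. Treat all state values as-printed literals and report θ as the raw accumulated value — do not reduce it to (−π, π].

(19.3161, 3.8712, 0.4386, 8.5900)

x' = 18.5000 + 8.6000·cos(0.3208)·0.1 = 19.3161
y' = 3.6000 + 8.6000·sin(0.3208)·0.1 = 3.8712
θ' = 0.3208 + (8.6000/3.0)·tan(0.39)·0.1 = 0.4386
v' = 8.6000 − 0.1000·0.1 = 8.5900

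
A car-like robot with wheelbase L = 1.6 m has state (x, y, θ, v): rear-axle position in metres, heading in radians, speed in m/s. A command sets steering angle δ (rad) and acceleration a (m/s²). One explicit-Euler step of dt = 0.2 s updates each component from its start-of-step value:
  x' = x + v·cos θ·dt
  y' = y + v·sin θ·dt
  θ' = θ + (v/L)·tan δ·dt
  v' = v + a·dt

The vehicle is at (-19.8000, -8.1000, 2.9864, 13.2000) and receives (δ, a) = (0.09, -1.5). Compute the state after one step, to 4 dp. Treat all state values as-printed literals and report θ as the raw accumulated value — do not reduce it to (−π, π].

(-22.4083, -7.6919, 3.1353, 12.9000)

x' = -19.8000 + 13.2000·cos(2.9864)·0.2 = -22.4083
y' = -8.1000 + 13.2000·sin(2.9864)·0.2 = -7.6919
θ' = 2.9864 + (13.2000/1.6)·tan(0.09)·0.2 = 3.1353
v' = 13.2000 − 1.5000·0.2 = 12.9000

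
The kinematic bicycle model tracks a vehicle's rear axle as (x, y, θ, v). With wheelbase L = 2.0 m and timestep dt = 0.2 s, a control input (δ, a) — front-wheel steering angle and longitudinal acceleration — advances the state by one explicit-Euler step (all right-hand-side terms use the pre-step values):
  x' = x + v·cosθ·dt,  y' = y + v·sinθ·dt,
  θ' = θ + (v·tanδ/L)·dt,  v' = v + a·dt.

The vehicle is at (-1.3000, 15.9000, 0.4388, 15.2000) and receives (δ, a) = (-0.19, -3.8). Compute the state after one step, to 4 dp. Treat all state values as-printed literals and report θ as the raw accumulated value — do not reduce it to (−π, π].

x' = -1.3000 + 15.2000·cos(0.4388)·0.2 = 1.4520
y' = 15.9000 + 15.2000·sin(0.4388)·0.2 = 17.1916
θ' = 0.4388 + (15.2000/2.0)·tan(-0.19)·0.2 = 0.1465
v' = 15.2000 − 3.8000·0.2 = 14.4400

(1.4520, 17.1916, 0.1465, 14.4400)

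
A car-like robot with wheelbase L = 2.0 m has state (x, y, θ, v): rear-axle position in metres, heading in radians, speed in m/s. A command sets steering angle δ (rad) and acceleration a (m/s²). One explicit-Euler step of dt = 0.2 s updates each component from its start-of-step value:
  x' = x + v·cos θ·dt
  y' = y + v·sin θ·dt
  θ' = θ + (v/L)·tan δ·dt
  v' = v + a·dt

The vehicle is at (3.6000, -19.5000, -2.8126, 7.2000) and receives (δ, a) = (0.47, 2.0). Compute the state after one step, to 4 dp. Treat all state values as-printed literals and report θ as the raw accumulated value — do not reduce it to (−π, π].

(2.2372, -19.9652, -2.4469, 7.6000)

x' = 3.6000 + 7.2000·cos(-2.8126)·0.2 = 2.2372
y' = -19.5000 + 7.2000·sin(-2.8126)·0.2 = -19.9652
θ' = -2.8126 + (7.2000/2.0)·tan(0.47)·0.2 = -2.4469
v' = 7.2000 + 2.0000·0.2 = 7.6000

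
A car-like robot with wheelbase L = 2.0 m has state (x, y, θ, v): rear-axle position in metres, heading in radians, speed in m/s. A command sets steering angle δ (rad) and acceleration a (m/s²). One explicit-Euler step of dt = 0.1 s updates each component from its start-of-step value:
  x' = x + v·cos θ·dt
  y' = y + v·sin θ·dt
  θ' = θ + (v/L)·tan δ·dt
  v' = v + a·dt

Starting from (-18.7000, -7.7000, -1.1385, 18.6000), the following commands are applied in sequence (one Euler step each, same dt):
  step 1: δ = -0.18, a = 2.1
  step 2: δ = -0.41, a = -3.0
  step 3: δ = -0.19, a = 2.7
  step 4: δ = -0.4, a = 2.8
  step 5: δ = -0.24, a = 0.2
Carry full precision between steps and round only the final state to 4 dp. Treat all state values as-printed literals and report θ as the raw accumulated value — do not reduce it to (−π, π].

after step 1 (δ=-0.18, a=2.1): (-17.920740, -9.388891, -1.307732, 18.810000)
after step 2 (δ=-0.41, a=-3.0): (-17.431603, -11.205180, -1.716502, 18.510000)
after step 3 (δ=-0.19, a=2.7): (-17.700351, -13.036567, -1.894494, 18.780000)
after step 4 (δ=-0.4, a=2.8): (-18.297696, -14.817034, -2.291497, 19.060000)
after step 5 (δ=-0.24, a=0.2): (-19.555487, -16.249094, -2.524712, 19.080000)

(-19.5555, -16.2491, -2.5247, 19.0800)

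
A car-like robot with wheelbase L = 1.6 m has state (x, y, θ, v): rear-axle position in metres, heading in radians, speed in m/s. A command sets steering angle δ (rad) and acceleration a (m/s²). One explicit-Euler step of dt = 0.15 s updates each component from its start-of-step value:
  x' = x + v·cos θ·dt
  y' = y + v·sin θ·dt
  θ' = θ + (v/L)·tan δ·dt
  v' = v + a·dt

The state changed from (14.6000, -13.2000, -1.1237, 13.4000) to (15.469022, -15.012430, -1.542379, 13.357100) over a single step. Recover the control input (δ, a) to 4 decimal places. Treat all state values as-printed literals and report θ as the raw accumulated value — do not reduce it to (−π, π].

δ = -0.3217, a = -0.2860

a = (v'−v)/dt = (-0.042900)/0.15 = -0.2860
Δθ = θ'−θ = -0.418679;  (v·dt/L) = 13.4000·0.15/1.6 = 1.256250
tan δ = Δθ·L/(v·dt) = -0.333277  →  δ = -0.3217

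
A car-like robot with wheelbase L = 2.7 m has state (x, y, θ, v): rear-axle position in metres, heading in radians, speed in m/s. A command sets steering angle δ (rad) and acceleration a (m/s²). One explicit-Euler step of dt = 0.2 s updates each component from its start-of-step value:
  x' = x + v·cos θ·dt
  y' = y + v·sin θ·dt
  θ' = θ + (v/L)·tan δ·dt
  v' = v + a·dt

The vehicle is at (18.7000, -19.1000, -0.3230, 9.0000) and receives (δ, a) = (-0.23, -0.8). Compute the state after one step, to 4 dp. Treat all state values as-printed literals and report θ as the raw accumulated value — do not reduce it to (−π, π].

x' = 18.7000 + 9.0000·cos(-0.3230)·0.2 = 20.4069
y' = -19.1000 + 9.0000·sin(-0.3230)·0.2 = -19.6713
θ' = -0.3230 + (9.0000/2.7)·tan(-0.23)·0.2 = -0.4791
v' = 9.0000 − 0.8000·0.2 = 8.8400

(20.4069, -19.6713, -0.4791, 8.8400)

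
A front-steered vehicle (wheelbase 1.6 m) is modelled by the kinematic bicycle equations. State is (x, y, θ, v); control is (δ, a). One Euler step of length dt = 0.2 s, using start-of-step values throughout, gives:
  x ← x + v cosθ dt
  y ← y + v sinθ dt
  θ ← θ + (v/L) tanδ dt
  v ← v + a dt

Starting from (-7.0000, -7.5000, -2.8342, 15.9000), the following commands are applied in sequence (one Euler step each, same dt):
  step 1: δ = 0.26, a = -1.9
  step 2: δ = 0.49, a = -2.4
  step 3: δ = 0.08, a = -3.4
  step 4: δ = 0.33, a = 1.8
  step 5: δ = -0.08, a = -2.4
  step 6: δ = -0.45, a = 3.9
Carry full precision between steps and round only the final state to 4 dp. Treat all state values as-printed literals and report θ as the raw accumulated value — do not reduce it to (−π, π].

after step 1 (δ=0.26, a=-1.9): (-10.030940, -8.462187, -2.305482, 15.520000)
after step 2 (δ=0.49, a=-2.4): (-12.111719, -10.765483, -1.270709, 15.040000)
after step 3 (δ=0.08, a=-3.4): (-11.222544, -13.639058, -1.119988, 14.360000)
after step 4 (δ=0.33, a=1.8): (-9.971231, -16.224131, -0.505155, 14.720000)
after step 5 (δ=-0.08, a=-2.4): (-7.394939, -17.648860, -0.652670, 14.240000)
after step 6 (δ=-0.45, a=3.9): (-5.132303, -19.378479, -1.512508, 15.020000)

(-5.1323, -19.3785, -1.5125, 15.0200)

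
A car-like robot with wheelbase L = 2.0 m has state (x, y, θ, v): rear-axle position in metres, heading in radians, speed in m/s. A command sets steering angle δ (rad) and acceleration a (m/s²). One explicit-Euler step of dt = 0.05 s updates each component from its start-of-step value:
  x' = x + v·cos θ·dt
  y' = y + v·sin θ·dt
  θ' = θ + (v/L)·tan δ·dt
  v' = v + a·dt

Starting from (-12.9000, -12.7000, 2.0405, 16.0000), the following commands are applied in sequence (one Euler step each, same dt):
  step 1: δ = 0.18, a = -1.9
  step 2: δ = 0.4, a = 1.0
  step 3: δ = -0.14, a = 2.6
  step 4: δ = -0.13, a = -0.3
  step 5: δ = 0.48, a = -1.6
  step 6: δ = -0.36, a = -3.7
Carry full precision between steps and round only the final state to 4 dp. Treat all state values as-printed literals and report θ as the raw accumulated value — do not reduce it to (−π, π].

(-15.7171, -8.8498, 2.2313, 15.8050)

after step 1 (δ=0.18, a=-1.9): (-13.262098, -11.986638, 2.113288, 15.905000)
after step 2 (δ=0.4, a=1.0): (-13.672662, -11.305566, 2.281401, 15.955000)
after step 3 (δ=-0.14, a=2.6): (-14.193029, -10.700897, 2.225191, 16.085000)
after step 4 (δ=-0.13, a=-0.3): (-14.682559, -10.062792, 2.172618, 16.070000)
after step 5 (δ=0.48, a=-1.6): (-15.137456, -9.400462, 2.381773, 15.990000)
after step 6 (δ=-0.36, a=-3.7): (-15.717062, -8.849774, 2.231306, 15.805000)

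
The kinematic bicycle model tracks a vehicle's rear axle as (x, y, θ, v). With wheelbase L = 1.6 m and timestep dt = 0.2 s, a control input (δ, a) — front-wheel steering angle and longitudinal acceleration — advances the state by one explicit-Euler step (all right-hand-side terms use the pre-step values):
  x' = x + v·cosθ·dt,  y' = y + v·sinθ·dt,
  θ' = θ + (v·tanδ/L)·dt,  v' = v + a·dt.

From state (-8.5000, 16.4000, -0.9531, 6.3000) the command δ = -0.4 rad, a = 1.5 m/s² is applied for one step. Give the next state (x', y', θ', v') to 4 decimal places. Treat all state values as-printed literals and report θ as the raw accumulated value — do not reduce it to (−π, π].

x' = -8.5000 + 6.3000·cos(-0.9531)·0.2 = -7.7703
y' = 16.4000 + 6.3000·sin(-0.9531)·0.2 = 15.3728
θ' = -0.9531 + (6.3000/1.6)·tan(-0.4)·0.2 = -1.2860
v' = 6.3000 + 1.5000·0.2 = 6.6000

(-7.7703, 15.3728, -1.2860, 6.6000)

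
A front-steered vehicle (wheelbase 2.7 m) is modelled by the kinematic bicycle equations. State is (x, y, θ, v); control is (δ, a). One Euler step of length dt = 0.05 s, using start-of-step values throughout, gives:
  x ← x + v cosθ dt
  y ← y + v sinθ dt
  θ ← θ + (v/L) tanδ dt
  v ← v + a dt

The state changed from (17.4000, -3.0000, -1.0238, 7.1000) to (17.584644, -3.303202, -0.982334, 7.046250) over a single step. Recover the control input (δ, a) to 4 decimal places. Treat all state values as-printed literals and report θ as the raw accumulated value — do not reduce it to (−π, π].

a = (v'−v)/dt = (-0.053750)/0.05 = -1.0750
Δθ = θ'−θ = 0.041466;  (v·dt/L) = 7.1000·0.05/2.7 = 0.131481
tan δ = Δθ·L/(v·dt) = 0.315375  →  δ = 0.3055

δ = 0.3055, a = -1.0750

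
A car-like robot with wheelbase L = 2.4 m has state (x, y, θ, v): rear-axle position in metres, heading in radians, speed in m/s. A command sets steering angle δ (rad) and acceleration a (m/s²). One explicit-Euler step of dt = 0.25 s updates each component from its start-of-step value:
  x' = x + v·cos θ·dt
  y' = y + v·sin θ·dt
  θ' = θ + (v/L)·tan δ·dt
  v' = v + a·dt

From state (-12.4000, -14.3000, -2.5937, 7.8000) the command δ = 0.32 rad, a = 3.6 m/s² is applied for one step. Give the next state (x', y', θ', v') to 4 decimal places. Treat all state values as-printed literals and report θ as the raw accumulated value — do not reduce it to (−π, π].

x' = -12.4000 + 7.8000·cos(-2.5937)·0.25 = -14.0646
y' = -14.3000 + 7.8000·sin(-2.5937)·0.25 = -15.3157
θ' = -2.5937 + (7.8000/2.4)·tan(0.32)·0.25 = -2.3244
v' = 7.8000 + 3.6000·0.25 = 8.7000

(-14.0646, -15.3157, -2.3244, 8.7000)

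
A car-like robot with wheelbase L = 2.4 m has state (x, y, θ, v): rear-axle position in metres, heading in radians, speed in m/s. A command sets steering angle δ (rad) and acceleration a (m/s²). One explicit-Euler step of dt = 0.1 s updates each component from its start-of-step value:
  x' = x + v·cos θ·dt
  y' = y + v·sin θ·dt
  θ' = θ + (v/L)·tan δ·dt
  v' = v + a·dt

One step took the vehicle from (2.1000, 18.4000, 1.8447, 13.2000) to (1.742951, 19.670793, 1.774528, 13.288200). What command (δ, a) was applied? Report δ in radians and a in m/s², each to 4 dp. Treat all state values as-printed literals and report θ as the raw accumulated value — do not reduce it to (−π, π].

δ = -0.1269, a = 0.8820

a = (v'−v)/dt = (0.088200)/0.1 = 0.8820
Δθ = θ'−θ = -0.070172;  (v·dt/L) = 13.2000·0.1/2.4 = 0.550000
tan δ = Δθ·L/(v·dt) = -0.127585  →  δ = -0.1269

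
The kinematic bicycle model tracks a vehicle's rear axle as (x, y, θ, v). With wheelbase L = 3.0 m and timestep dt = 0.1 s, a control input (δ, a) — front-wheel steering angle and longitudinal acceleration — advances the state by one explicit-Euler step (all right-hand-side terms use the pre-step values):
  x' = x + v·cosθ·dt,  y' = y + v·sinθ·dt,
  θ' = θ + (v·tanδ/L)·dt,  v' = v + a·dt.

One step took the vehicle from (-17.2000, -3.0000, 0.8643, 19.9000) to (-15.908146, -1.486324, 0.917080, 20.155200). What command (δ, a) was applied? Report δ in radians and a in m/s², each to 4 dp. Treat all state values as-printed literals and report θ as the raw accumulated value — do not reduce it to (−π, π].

a = (v'−v)/dt = (0.255200)/0.1 = 2.5520
Δθ = θ'−θ = 0.052780;  (v·dt/L) = 19.9000·0.1/3.0 = 0.663333
tan δ = Δθ·L/(v·dt) = 0.079568  →  δ = 0.0794

δ = 0.0794, a = 2.5520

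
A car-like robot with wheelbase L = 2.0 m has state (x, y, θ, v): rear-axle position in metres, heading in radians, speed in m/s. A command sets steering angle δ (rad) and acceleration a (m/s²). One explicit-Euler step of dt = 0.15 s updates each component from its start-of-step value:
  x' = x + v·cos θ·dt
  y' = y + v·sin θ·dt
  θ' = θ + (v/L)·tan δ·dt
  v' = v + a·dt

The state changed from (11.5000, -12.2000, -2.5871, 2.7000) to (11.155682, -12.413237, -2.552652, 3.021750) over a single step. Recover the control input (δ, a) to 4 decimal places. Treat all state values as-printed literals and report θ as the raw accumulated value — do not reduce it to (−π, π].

δ = 0.1685, a = 2.1450

a = (v'−v)/dt = (0.321750)/0.15 = 2.1450
Δθ = θ'−θ = 0.034448;  (v·dt/L) = 2.7000·0.15/2.0 = 0.202500
tan δ = Δθ·L/(v·dt) = 0.170114  →  δ = 0.1685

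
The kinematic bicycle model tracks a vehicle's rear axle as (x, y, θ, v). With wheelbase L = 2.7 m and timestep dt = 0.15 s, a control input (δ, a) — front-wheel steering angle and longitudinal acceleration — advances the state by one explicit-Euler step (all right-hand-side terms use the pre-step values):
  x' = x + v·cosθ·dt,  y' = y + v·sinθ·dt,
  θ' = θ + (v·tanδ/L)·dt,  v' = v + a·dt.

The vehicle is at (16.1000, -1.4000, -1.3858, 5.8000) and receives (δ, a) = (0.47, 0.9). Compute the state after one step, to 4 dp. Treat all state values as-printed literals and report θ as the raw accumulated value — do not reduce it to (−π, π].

x' = 16.1000 + 5.8000·cos(-1.3858)·0.15 = 16.2600
y' = -1.4000 + 5.8000·sin(-1.3858)·0.15 = -2.2552
θ' = -1.3858 + (5.8000/2.7)·tan(0.47)·0.15 = -1.2221
v' = 5.8000 + 0.9000·0.15 = 5.9350

(16.2600, -2.2552, -1.2221, 5.9350)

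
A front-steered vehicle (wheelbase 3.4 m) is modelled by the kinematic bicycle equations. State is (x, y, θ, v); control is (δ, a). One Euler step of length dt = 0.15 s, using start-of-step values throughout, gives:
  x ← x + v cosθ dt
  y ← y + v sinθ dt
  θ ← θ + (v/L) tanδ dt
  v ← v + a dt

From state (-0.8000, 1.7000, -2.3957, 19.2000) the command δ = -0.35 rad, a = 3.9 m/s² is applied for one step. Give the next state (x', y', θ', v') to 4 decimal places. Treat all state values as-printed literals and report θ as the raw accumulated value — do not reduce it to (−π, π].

x' = -0.8000 + 19.2000·cos(-2.3957)·0.15 = -2.9153
y' = 1.7000 + 19.2000·sin(-2.3957)·0.15 = -0.2544
θ' = -2.3957 + (19.2000/3.4)·tan(-0.35)·0.15 = -2.7049
v' = 19.2000 + 3.9000·0.15 = 19.7850

(-2.9153, -0.2544, -2.7049, 19.7850)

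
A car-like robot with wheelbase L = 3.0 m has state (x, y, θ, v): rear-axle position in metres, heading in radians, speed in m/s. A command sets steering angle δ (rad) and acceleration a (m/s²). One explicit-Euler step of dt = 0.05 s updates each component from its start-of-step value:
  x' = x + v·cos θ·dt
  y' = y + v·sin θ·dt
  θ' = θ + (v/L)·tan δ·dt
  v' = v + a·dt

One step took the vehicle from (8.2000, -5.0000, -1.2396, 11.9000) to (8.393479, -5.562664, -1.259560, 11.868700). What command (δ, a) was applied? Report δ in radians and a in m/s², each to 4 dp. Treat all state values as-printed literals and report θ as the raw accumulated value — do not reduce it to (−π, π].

a = (v'−v)/dt = (-0.031300)/0.05 = -0.6260
Δθ = θ'−θ = -0.019960;  (v·dt/L) = 11.9000·0.05/3.0 = 0.198333
tan δ = Δθ·L/(v·dt) = -0.100639  →  δ = -0.1003

δ = -0.1003, a = -0.6260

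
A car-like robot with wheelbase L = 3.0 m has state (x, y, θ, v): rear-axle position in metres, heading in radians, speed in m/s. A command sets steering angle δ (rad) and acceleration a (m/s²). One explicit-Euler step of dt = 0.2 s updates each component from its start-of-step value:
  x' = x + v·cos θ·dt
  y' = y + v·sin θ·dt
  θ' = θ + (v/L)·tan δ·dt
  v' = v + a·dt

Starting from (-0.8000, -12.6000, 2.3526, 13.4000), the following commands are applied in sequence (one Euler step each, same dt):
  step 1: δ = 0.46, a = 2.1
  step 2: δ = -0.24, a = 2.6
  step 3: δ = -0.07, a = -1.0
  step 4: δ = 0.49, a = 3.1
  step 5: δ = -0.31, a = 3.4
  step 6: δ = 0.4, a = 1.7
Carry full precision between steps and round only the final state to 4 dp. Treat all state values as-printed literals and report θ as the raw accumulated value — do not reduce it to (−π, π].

(-15.6735, -4.7741, 3.1255, 15.7800)

after step 1 (δ=0.46, a=2.1): (-2.688222, -10.698154, 2.795201, 13.820000)
after step 2 (δ=-0.24, a=2.6): (-5.288051, -9.759760, 2.569735, 14.340000)
after step 3 (δ=-0.07, a=-1.0): (-7.699744, -8.207613, 2.502706, 14.140000)
after step 4 (δ=0.49, a=3.1): (-9.969950, -6.521270, 3.005513, 14.760000)
after step 5 (δ=-0.31, a=3.4): (-12.894660, -6.120801, 2.690311, 15.440000)
after step 6 (δ=0.4, a=1.7): (-15.673516, -4.774064, 3.125506, 15.780000)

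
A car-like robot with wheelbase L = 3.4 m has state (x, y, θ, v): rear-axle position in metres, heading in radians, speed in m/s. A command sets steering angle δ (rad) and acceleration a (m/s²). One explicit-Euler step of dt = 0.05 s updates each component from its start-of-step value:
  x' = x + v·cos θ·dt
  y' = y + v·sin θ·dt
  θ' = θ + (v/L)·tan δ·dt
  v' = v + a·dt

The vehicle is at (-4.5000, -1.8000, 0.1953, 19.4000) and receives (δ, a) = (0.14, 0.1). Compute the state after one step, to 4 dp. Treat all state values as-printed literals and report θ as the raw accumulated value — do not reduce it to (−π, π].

x' = -4.5000 + 19.4000·cos(0.1953)·0.05 = -3.5484
y' = -1.8000 + 19.4000·sin(0.1953)·0.05 = -1.6118
θ' = 0.1953 + (19.4000/3.4)·tan(0.14)·0.05 = 0.2355
v' = 19.4000 + 0.1000·0.05 = 19.4050

(-3.5484, -1.6118, 0.2355, 19.4050)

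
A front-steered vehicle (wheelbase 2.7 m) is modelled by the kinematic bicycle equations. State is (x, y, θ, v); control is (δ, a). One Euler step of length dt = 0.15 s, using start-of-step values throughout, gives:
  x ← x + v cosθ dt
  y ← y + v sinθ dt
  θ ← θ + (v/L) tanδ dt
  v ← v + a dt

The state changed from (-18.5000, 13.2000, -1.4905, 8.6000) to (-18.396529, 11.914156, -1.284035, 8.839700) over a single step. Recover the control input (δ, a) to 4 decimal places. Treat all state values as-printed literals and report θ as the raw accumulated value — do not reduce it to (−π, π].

a = (v'−v)/dt = (0.239700)/0.15 = 1.5980
Δθ = θ'−θ = 0.206465;  (v·dt/L) = 8.6000·0.15/2.7 = 0.477778
tan δ = Δθ·L/(v·dt) = 0.432136  →  δ = 0.4079

δ = 0.4079, a = 1.5980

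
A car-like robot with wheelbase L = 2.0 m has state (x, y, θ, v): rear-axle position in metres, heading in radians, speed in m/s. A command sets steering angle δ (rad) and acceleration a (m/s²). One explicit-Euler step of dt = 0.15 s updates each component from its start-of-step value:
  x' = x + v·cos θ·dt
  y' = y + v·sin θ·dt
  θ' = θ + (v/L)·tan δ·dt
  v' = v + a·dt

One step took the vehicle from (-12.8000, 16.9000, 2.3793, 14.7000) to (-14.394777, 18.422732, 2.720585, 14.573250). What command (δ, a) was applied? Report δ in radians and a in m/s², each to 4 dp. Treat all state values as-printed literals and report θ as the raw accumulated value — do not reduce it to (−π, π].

δ = 0.3002, a = -0.8450

a = (v'−v)/dt = (-0.126750)/0.15 = -0.8450
Δθ = θ'−θ = 0.341285;  (v·dt/L) = 14.7000·0.15/2.0 = 1.102500
tan δ = Δθ·L/(v·dt) = 0.309556  →  δ = 0.3002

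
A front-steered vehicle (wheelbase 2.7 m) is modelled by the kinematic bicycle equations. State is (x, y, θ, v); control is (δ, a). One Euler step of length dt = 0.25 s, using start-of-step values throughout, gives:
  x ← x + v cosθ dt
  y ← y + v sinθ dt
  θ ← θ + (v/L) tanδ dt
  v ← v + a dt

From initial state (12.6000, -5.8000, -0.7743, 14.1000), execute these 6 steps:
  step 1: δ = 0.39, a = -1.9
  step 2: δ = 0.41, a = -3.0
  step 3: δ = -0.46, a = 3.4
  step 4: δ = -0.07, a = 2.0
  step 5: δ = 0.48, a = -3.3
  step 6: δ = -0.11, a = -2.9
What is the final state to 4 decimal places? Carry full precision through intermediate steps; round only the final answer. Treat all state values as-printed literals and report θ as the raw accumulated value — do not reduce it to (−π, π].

after step 1 (δ=0.39, a=-1.9): (15.120060, -8.264736, -0.237645, 13.625000)
after step 2 (δ=0.41, a=-3.0): (18.430578, -9.066616, 0.310674, 12.875000)
after step 3 (δ=-0.46, a=3.4): (21.495238, -8.082641, -0.279965, 13.725000)
after step 4 (δ=-0.07, a=2.0): (24.792893, -9.030770, -0.369069, 14.225000)
after step 5 (δ=0.48, a=-3.3): (28.109679, -10.313676, 0.316643, 13.400000)
after step 6 (δ=-0.11, a=-2.9): (31.293137, -9.270558, 0.179609, 12.675000)

(31.2931, -9.2706, 0.1796, 12.6750)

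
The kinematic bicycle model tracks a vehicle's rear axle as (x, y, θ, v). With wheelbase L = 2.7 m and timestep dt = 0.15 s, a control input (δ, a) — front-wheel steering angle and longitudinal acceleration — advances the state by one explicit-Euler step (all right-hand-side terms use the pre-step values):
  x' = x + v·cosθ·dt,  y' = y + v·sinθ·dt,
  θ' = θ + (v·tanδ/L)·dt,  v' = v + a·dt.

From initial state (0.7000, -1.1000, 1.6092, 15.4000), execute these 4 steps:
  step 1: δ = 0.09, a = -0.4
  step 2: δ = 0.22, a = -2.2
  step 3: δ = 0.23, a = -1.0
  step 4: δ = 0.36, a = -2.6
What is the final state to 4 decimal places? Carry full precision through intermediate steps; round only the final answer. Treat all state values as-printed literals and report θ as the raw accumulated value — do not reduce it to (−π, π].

after step 1 (δ=0.09, a=-0.4): (0.611309, 1.208297, 1.686409, 15.340000)
after step 2 (δ=0.22, a=-2.2): (0.345878, 3.493936, 1.876982, 15.010000)
after step 3 (δ=0.23, a=-1.0): (-0.332778, 5.640719, 2.072232, 14.860000)
after step 4 (δ=0.36, a=-2.6): (-1.404224, 7.595315, 2.382973, 14.470000)

(-1.4042, 7.5953, 2.3830, 14.4700)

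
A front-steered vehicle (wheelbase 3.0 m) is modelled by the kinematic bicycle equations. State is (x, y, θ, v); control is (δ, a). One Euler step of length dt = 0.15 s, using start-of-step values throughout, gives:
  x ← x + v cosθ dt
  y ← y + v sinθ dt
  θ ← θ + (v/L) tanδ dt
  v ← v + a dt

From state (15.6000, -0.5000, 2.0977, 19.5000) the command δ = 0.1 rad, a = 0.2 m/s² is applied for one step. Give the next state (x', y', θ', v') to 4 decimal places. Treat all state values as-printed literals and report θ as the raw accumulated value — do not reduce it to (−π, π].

(14.1291, 2.0283, 2.1955, 19.5300)

x' = 15.6000 + 19.5000·cos(2.0977)·0.15 = 14.1291
y' = -0.5000 + 19.5000·sin(2.0977)·0.15 = 2.0283
θ' = 2.0977 + (19.5000/3.0)·tan(0.1)·0.15 = 2.1955
v' = 19.5000 + 0.2000·0.15 = 19.5300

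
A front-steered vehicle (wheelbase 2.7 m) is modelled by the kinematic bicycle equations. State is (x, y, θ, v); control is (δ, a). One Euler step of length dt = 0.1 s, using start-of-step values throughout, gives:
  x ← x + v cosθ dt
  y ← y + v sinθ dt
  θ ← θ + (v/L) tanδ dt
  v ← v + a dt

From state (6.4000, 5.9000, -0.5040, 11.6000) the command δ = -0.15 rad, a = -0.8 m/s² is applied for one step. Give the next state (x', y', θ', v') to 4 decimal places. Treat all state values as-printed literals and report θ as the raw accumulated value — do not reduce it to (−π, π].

x' = 6.4000 + 11.6000·cos(-0.5040)·0.1 = 7.4158
y' = 5.9000 + 11.6000·sin(-0.5040)·0.1 = 5.3398
θ' = -0.5040 + (11.6000/2.7)·tan(-0.15)·0.1 = -0.5689
v' = 11.6000 − 0.8000·0.1 = 11.5200

(7.4158, 5.3398, -0.5689, 11.5200)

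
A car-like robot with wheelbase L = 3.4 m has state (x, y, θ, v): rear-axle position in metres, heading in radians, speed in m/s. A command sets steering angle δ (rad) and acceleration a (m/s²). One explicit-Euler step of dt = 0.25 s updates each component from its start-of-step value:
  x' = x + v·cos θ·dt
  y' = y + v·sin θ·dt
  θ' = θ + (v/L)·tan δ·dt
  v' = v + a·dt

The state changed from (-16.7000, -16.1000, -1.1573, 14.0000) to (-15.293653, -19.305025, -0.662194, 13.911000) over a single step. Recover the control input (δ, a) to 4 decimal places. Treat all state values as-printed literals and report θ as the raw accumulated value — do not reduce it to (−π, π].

a = (v'−v)/dt = (-0.089000)/0.25 = -0.3560
Δθ = θ'−θ = 0.495106;  (v·dt/L) = 14.0000·0.25/3.4 = 1.029412
tan δ = Δθ·L/(v·dt) = 0.480960  →  δ = 0.4483

δ = 0.4483, a = -0.3560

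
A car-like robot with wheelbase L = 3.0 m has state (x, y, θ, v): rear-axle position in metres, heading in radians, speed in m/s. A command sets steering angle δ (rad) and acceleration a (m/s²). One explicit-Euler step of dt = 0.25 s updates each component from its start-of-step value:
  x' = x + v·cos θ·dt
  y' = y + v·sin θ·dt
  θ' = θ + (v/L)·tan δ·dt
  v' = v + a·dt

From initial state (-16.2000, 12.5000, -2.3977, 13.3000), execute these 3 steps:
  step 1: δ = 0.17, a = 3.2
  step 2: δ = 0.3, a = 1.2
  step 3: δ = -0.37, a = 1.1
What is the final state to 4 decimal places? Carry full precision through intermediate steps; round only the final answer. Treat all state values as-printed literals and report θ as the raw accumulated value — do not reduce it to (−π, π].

(-21.7136, 3.9475, -2.3094, 14.6750)

after step 1 (δ=0.17, a=3.2): (-18.646662, 10.248452, -2.207447, 14.100000)
after step 2 (δ=0.3, a=1.2): (-20.742294, 7.414029, -1.843977, 14.400000)
after step 3 (δ=-0.37, a=1.1): (-21.713558, 3.947526, -2.309413, 14.675000)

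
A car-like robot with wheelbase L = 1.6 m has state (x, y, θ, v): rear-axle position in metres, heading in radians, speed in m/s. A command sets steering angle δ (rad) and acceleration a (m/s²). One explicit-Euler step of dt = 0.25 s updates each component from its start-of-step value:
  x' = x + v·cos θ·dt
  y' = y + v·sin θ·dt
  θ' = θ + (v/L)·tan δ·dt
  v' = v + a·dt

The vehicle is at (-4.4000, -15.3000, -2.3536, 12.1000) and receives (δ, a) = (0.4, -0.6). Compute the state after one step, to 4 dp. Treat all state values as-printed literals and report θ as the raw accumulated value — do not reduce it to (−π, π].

(-6.5334, -17.4445, -1.5543, 11.9500)

x' = -4.4000 + 12.1000·cos(-2.3536)·0.25 = -6.5334
y' = -15.3000 + 12.1000·sin(-2.3536)·0.25 = -17.4445
θ' = -2.3536 + (12.1000/1.6)·tan(0.4)·0.25 = -1.5543
v' = 12.1000 − 0.6000·0.25 = 11.9500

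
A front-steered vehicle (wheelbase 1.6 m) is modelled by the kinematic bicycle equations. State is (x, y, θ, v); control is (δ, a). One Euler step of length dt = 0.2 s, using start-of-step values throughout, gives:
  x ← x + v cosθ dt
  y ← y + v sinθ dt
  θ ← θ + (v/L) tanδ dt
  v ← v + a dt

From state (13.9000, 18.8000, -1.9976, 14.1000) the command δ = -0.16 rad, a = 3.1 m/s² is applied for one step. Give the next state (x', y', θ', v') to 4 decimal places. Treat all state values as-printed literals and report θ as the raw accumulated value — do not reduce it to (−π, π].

(12.7326, 16.2330, -2.2820, 14.7200)

x' = 13.9000 + 14.1000·cos(-1.9976)·0.2 = 12.7326
y' = 18.8000 + 14.1000·sin(-1.9976)·0.2 = 16.2330
θ' = -1.9976 + (14.1000/1.6)·tan(-0.16)·0.2 = -2.2820
v' = 14.1000 + 3.1000·0.2 = 14.7200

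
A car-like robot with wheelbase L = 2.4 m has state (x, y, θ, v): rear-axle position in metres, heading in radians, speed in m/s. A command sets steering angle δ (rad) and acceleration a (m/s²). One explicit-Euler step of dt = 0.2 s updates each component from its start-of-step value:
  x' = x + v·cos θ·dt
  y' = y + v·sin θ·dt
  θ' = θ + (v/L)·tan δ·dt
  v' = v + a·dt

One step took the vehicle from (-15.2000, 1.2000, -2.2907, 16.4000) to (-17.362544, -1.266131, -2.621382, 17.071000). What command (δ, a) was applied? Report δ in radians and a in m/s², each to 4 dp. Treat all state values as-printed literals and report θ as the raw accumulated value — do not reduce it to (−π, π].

a = (v'−v)/dt = (0.671000)/0.2 = 3.3550
Δθ = θ'−θ = -0.330682;  (v·dt/L) = 16.4000·0.2/2.4 = 1.366667
tan δ = Δθ·L/(v·dt) = -0.241962  →  δ = -0.2374

δ = -0.2374, a = 3.3550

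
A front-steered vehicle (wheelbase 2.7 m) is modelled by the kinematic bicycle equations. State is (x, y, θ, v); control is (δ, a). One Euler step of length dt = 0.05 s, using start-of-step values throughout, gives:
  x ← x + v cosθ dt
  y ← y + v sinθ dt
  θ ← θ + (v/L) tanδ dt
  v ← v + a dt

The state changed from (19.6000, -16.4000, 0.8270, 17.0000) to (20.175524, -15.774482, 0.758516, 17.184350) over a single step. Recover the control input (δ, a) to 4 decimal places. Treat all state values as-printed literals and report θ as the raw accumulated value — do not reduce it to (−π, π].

a = (v'−v)/dt = (0.184350)/0.05 = 3.6870
Δθ = θ'−θ = -0.068484;  (v·dt/L) = 17.0000·0.05/2.7 = 0.314815
tan δ = Δθ·L/(v·dt) = -0.217537  →  δ = -0.2142

δ = -0.2142, a = 3.6870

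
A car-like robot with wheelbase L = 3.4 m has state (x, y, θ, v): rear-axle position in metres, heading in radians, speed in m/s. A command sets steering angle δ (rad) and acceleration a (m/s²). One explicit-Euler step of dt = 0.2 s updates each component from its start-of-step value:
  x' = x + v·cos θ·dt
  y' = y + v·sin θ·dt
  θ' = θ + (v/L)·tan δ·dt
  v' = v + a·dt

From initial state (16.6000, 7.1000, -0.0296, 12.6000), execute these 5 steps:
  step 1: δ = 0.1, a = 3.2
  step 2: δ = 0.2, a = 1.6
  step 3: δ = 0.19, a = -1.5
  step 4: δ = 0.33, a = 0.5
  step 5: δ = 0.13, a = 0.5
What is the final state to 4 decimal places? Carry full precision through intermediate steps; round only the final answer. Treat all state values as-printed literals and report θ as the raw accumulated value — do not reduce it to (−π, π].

after step 1 (δ=0.1, a=3.2): (19.118896, 7.025419, 0.044766, 13.240000)
after step 2 (δ=0.2, a=1.6): (21.764243, 7.143919, 0.202641, 13.560000)
after step 3 (δ=0.19, a=-1.5): (24.420752, 7.689728, 0.356044, 13.260000)
after step 4 (δ=0.33, a=0.5): (26.906426, 8.614134, 0.623214, 13.360000)
after step 5 (δ=0.13, a=0.5): (29.076109, 10.173641, 0.725958, 13.460000)

(29.0761, 10.1736, 0.7260, 13.4600)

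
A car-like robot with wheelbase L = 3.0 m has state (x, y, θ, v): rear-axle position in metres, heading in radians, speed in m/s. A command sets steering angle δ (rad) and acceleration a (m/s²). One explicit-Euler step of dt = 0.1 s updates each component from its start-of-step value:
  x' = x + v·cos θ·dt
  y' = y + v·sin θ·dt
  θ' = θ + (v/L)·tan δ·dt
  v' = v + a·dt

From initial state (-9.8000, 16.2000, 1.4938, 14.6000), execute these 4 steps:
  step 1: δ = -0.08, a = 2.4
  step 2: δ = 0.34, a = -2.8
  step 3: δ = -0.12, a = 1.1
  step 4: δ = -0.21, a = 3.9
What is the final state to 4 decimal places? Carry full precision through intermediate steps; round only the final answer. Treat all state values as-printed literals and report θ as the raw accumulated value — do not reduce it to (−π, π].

(-9.6024, 22.0502, 1.4670, 15.0600)

after step 1 (δ=-0.08, a=2.4): (-9.687696, 17.655674, 1.454783, 14.840000)
after step 2 (δ=0.34, a=-2.8): (-9.515919, 19.129699, 1.629765, 14.560000)
after step 3 (δ=-0.12, a=1.1): (-9.601728, 20.583168, 1.571244, 14.670000)
after step 4 (δ=-0.21, a=3.9): (-9.602385, 22.050168, 1.467017, 15.060000)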